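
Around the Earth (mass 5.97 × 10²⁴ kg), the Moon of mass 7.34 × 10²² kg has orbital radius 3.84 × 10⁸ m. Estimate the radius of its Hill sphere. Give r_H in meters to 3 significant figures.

r_H ≈ a (m/3M)^(1/3)
    = (3.84 × 10⁸) × (7.34 × 10²² / (3 × 5.97 × 10²⁴))^(1/3)
    = 6.15 × 10⁷ m

6.15 × 10⁷ m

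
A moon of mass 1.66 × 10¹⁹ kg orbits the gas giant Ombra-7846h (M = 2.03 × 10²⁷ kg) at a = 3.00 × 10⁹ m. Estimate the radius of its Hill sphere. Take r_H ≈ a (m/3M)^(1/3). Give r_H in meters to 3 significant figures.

r_H ≈ a (m/3M)^(1/3)
    = (3.00 × 10⁹) × (1.66 × 10¹⁹ / (3 × 2.03 × 10²⁷))^(1/3)
    = 4.19 × 10⁶ m

4.19 × 10⁶ m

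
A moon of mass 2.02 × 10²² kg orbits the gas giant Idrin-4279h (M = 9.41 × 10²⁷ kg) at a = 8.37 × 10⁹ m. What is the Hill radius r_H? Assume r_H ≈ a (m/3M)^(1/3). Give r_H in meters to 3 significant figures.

7.49 × 10⁷ m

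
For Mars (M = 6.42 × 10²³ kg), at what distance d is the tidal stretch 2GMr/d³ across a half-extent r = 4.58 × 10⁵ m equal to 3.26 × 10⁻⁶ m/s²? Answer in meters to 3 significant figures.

2GMr/d³ = a_tidal  ⇒  d = (2GMr / a_tidal)^(1/3)
d = (2 × 6.674×10⁻¹¹ × (6.42 × 10²³) × (4.58 × 10⁵) / (3.26 × 10⁻⁶))^(1/3)
  = 2.29 × 10⁸ m

2.29 × 10⁸ m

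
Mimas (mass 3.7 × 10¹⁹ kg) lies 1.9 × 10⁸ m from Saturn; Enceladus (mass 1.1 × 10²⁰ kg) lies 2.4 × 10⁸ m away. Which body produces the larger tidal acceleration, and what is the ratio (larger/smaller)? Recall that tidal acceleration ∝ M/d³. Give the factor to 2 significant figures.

Enceladus, by a factor of ≈ 1.5

The tide-raising term goes as M/d³ (the gradient of a 1/d² field).
Mimas: (3.7 × 10¹⁹) / (1.9 × 10⁸)³ = 5.394 × 10⁻⁶
Enceladus: (1.1 × 10²⁰) / (2.4 × 10⁸)³ = 7.957 × 10⁻⁶
Ratio (larger/smaller) = 1.5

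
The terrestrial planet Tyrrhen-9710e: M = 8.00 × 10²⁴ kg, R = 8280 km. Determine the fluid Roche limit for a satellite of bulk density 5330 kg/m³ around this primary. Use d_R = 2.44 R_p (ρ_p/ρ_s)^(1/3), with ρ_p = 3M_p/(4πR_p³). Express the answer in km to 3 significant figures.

17300 km

ρ_p = 3M_p/(4πR_p³) = 3 × (8.00 × 10²⁴) / (4π × (8.28 × 10⁶ m)³) = 3360 kg/m³
d_R = 2.44 × 8280 km × (3360/5330)^(1/3)
    = 17300 km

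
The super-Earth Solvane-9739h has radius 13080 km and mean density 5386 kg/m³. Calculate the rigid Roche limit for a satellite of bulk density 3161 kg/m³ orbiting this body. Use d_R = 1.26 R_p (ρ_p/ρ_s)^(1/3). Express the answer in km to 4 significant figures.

19680 km

d_R = 1.26 × 13080 km × (5386/3161)^(1/3)
    = 19680 km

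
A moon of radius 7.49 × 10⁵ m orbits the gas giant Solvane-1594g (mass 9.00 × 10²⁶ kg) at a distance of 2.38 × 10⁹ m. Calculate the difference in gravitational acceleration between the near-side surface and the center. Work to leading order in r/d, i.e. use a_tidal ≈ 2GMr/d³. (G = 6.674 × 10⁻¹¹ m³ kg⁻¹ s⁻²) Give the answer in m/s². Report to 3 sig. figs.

The tidal stretch is the gradient of GM/d² times the body's extent r, hence the 1/d³ dependence.
Δg = 2GMr/d³
   = 2 × (6.674 × 10⁻¹¹) × (9.00 × 10²⁶) × (7.49 × 10⁵) / (2.38 × 10⁹)³
   = 6.67 × 10⁻⁶ m/s²

6.67 × 10⁻⁶ m/s²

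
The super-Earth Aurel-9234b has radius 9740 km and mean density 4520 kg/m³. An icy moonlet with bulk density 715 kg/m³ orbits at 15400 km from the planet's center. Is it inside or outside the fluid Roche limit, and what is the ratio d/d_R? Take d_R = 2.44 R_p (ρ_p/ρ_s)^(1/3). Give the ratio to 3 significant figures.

inside; d/d_R ≈ 0.350

d_R = 2.44 × (9740 km) × (4520/715)^(1/3) = 43940 km
d/d_R = (15400) / (43940) = 0.350
Since d/d_R < 1, the body is inside the Roche limit.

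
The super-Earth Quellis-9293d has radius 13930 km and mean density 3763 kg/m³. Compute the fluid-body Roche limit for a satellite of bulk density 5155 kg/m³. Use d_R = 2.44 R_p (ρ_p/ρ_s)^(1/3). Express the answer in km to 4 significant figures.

d_R = 2.44 × 13930 km × (3763/5155)^(1/3)
    = 30600 km

30600 km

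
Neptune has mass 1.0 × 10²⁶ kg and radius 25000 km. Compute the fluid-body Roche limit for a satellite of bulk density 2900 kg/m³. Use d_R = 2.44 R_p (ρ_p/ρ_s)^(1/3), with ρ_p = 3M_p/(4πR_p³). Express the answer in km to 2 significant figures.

49000 km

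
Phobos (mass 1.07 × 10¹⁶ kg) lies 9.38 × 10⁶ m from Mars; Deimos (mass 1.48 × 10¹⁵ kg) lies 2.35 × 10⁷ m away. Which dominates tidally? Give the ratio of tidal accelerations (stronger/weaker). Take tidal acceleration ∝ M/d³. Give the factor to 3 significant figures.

Phobos, by a factor of ≈ 114

The tide-raising term goes as M/d³ (the gradient of a 1/d² field).
Phobos: (1.07 × 10¹⁶) / (9.38 × 10⁶)³ = 1.297 × 10⁻⁵
Deimos: (1.48 × 10¹⁵) / (2.35 × 10⁷)³ = 1.140 × 10⁻⁷
Ratio (larger/smaller) = 114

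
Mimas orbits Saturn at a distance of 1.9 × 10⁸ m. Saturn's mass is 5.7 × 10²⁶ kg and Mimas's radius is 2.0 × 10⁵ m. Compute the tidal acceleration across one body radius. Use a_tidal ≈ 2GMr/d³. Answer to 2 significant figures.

2.2 × 10⁻³ m/s²

a_tidal = 2GMr/d³
        = 2 × (6.674 × 10⁻¹¹) × (5.7 × 10²⁶) × (2.0 × 10⁵) / (1.9 × 10⁸)³
        = 2.2 × 10⁻³ m/s²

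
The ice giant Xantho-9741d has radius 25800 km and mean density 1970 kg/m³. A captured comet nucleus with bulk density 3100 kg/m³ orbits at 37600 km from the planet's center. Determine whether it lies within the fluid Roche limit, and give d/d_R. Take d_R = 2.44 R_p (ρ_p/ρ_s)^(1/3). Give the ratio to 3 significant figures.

inside; d/d_R ≈ 0.695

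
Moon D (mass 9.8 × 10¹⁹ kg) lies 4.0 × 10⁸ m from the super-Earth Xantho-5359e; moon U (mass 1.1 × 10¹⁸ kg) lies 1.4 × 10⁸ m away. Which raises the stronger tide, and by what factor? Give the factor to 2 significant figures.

Tidal acceleration ∝ M/d³, so compare M/d³ for each.
Moon D: (9.8 × 10¹⁹) / (4.0 × 10⁸)³ = 1.531 × 10⁻⁶
Moon U: (1.1 × 10¹⁸) / (1.4 × 10⁸)³ = 4.009 × 10⁻⁷
Ratio (larger/smaller) = 3.8

Moon D, by a factor of ≈ 3.8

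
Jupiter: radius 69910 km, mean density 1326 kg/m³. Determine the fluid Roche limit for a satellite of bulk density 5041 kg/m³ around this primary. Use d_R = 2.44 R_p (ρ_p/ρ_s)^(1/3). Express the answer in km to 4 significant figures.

1.093 × 10⁵ km

d_R = 2.44 × 69910 km × (1326/5041)^(1/3)
    = 1.093 × 10⁵ km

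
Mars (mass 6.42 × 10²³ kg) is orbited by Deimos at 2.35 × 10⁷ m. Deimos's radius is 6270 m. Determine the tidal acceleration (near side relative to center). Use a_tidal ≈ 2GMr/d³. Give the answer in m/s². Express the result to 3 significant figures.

Δa = 2GMr/d³
   = 2 × (6.674 × 10⁻¹¹) × (6.42 × 10²³) × (6270) / (2.35 × 10⁷)³
   = 4.14 × 10⁻⁵ m/s²

4.14 × 10⁻⁵ m/s²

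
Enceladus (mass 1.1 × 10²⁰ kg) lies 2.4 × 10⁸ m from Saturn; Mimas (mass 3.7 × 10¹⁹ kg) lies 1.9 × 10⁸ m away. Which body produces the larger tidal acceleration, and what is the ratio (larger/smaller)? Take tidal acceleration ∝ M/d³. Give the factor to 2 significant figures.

Enceladus, by a factor of ≈ 1.5

Tidal acceleration ∝ M/d³, so compare M/d³ for each.
Enceladus: (1.1 × 10²⁰) / (2.4 × 10⁸)³ = 7.957 × 10⁻⁶
Mimas: (3.7 × 10¹⁹) / (1.9 × 10⁸)³ = 5.394 × 10⁻⁶
Ratio (larger/smaller) = 1.5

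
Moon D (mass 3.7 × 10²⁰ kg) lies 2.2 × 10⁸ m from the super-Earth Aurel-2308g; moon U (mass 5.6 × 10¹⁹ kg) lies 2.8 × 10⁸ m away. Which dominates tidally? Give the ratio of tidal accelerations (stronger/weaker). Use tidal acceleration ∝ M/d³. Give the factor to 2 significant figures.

The tide-raising term goes as M/d³ (the gradient of a 1/d² field).
Moon D: (3.7 × 10²⁰) / (2.2 × 10⁸)³ = 3.475 × 10⁻⁵
Moon U: (5.6 × 10¹⁹) / (2.8 × 10⁸)³ = 2.551 × 10⁻⁶
Ratio (larger/smaller) = 14

Moon D, by a factor of ≈ 14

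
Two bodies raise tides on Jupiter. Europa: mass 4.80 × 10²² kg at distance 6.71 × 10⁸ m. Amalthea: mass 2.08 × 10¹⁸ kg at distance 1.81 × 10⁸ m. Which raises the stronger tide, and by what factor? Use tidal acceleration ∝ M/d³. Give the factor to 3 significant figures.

Compare M/d³ for the two perturbers:
Europa: (4.80 × 10²²) / (6.71 × 10⁸)³ = 1.589 × 10⁻⁴
Amalthea: (2.08 × 10¹⁸) / (1.81 × 10⁸)³ = 3.508 × 10⁻⁷
Ratio (larger/smaller) = 453

Europa, by a factor of ≈ 453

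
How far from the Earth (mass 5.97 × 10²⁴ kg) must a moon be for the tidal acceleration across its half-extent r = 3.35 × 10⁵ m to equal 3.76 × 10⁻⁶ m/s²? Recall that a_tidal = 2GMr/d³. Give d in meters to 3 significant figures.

4.14 × 10⁸ m

2GMr/d³ = a_tidal  ⇒  d = (2GMr / a_tidal)^(1/3)
d = (2 × 6.674×10⁻¹¹ × (5.97 × 10²⁴) × (3.35 × 10⁵) / (3.76 × 10⁻⁶))^(1/3)
  = 4.14 × 10⁸ m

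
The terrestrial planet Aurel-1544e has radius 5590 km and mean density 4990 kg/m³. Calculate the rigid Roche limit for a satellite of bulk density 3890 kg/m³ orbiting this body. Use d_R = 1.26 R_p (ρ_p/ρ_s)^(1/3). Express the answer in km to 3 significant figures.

d_R = 1.26 × 5590 km × (4990/3890)^(1/3)
    = 7650 km

7650 km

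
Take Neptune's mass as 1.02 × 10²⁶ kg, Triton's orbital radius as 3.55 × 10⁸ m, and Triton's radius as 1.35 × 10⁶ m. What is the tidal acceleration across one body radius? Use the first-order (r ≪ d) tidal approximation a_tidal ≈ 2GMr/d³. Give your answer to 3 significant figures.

Since r ≪ d, expand the inverse-square field across one radius to get the leading 2GMr/d³ term.
a_tidal = 2GMr/d³
        = 2 × (6.674 × 10⁻¹¹) × (1.02 × 10²⁶) × (1.35 × 10⁶) / (3.55 × 10⁸)³
        = 4.11 × 10⁻⁴ m/s²

4.11 × 10⁻⁴ m/s²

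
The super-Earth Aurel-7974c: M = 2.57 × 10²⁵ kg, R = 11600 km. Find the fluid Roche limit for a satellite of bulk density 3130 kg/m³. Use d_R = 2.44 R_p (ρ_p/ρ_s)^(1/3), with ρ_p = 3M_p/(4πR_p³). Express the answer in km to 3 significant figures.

30500 km

ρ_p = 3M_p/(4πR_p³) = 3 × (2.57 × 10²⁵) / (4π × (1.16 × 10⁷ m)³) = 3930 kg/m³
d_R = 2.44 × 11600 km × (3930/3130)^(1/3)
    = 30500 km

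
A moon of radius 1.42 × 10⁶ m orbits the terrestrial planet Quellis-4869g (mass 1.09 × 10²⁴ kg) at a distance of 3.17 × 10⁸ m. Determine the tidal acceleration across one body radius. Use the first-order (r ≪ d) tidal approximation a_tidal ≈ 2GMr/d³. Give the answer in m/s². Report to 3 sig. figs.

Differencing GM/(d−r)² and GM/d² to first order in r/d gives 2GMr/d³.
a_tidal = 2GMr/d³
        = 2 × (6.674 × 10⁻¹¹) × (1.09 × 10²⁴) × (1.42 × 10⁶) / (3.17 × 10⁸)³
        = 6.49 × 10⁻⁶ m/s²

6.49 × 10⁻⁶ m/s²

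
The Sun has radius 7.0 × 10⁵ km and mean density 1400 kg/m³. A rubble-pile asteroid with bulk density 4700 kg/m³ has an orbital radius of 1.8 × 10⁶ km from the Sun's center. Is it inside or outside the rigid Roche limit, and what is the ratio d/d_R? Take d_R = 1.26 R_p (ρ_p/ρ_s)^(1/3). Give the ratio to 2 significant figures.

outside; d/d_R ≈ 3.1

d_R = 1.26 × (7.0 × 10⁵ km) × (1400/4700)^(1/3) = 5.890 × 10⁵ km
d/d_R = (1.8 × 10⁶) / (5.890 × 10⁵) = 3.1
Since d/d_R > 1, the body is outside the Roche limit.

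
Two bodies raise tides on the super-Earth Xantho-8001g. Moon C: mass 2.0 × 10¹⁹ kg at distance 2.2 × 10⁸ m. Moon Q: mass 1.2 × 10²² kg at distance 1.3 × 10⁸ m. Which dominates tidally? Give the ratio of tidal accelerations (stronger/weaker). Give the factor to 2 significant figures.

Tidal acceleration ∝ M/d³, so compare M/d³ for each.
Moon C: (2.0 × 10¹⁹) / (2.2 × 10⁸)³ = 1.878 × 10⁻⁶
Moon Q: (1.2 × 10²²) / (1.3 × 10⁸)³ = 5.462 × 10⁻³
Ratio (larger/smaller) = 2900

Moon Q, by a factor of ≈ 2900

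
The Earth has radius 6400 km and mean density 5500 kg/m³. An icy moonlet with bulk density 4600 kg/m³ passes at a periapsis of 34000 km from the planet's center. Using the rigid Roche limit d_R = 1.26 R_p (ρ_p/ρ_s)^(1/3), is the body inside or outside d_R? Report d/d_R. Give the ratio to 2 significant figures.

d_R = 1.26 × (6400 km) × (5500/4600)^(1/3) = 8559 km
d/d_R = (34000) / (8559) = 4.0
Since d/d_R > 1, the body is outside the Roche limit.

outside; d/d_R ≈ 4.0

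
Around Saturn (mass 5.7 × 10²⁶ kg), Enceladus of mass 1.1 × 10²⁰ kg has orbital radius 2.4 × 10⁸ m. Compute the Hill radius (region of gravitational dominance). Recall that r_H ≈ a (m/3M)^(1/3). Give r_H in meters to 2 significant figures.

r_H ≈ a (m/3M)^(1/3)
    = (2.4 × 10⁸) × (1.1 × 10²⁰ / (3 × 5.7 × 10²⁶))^(1/3)
    = 9.6 × 10⁵ m

9.6 × 10⁵ m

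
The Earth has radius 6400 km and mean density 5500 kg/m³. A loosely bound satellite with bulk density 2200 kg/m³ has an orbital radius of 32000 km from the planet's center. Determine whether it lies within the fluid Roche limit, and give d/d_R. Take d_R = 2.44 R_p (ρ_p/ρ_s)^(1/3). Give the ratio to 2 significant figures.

d_R = 2.44 × (6400 km) × (5500/2200)^(1/3) = 21190 km
d/d_R = (32000) / (21190) = 1.5
Since d/d_R > 1, the body is outside the Roche limit.

outside; d/d_R ≈ 1.5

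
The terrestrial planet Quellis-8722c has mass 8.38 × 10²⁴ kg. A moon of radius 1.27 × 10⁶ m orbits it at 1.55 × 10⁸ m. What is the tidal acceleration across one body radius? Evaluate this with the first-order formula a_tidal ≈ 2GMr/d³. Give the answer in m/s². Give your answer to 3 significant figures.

3.81 × 10⁻⁴ m/s²

Δg = 2GMr/d³
   = 2 × (6.674 × 10⁻¹¹) × (8.38 × 10²⁴) × (1.27 × 10⁶) / (1.55 × 10⁸)³
   = 3.81 × 10⁻⁴ m/s²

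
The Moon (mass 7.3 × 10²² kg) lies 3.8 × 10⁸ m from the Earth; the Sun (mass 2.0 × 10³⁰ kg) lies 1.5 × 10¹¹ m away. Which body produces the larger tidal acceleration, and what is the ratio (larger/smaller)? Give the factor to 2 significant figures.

The Moon, by a factor of ≈ 2.2

Tidal stretch scales as M/d³; compute that for each body.
The Moon: (7.3 × 10²²) / (3.8 × 10⁸)³ = 1.330 × 10⁻³
The Sun: (2.0 × 10³⁰) / (1.5 × 10¹¹)³ = 5.926 × 10⁻⁴
Ratio (larger/smaller) = 2.2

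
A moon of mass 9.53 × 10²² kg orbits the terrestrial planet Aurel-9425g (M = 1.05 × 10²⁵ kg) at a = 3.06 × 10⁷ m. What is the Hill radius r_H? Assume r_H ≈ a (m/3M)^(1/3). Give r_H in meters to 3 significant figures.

r_H ≈ a (m/3M)^(1/3)
    = (3.06 × 10⁷) × (9.53 × 10²² / (3 × 1.05 × 10²⁵))^(1/3)
    = 4.43 × 10⁶ m

4.43 × 10⁶ m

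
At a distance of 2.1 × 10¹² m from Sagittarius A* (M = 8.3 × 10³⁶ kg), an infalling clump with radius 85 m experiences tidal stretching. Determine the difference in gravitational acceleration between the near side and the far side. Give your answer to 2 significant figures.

2.0 × 10⁻⁸ m/s²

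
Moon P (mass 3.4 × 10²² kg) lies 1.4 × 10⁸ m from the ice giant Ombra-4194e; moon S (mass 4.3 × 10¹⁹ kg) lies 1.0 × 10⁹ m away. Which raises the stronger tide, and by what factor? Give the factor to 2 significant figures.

Tidal acceleration ∝ M/d³, so compare M/d³ for each.
Moon P: (3.4 × 10²²) / (1.4 × 10⁸)³ = 1.239 × 10⁻²
Moon S: (4.3 × 10¹⁹) / (1.0 × 10⁹)³ = 4.300 × 10⁻⁸
Ratio (larger/smaller) = 2.9 × 10⁵

Moon P, by a factor of ≈ 2.9 × 10⁵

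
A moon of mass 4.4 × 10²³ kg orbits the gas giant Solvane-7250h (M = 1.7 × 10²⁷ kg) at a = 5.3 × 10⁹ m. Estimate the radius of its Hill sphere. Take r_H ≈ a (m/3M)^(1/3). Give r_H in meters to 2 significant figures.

2.3 × 10⁸ m

r_H ≈ a (m/3M)^(1/3)
    = (5.3 × 10⁹) × (4.4 × 10²³ / (3 × 1.7 × 10²⁷))^(1/3)
    = 2.3 × 10⁸ m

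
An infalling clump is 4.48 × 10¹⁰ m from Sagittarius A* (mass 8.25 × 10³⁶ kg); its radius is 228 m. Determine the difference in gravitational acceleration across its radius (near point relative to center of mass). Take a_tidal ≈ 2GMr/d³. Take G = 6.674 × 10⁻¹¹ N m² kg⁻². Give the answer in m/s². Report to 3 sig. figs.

2.79 × 10⁻³ m/s²

a_tidal = 2GMr/d³
        = 2 × (6.674 × 10⁻¹¹) × (8.25 × 10³⁶) × (228) / (4.48 × 10¹⁰)³
        = 2.79 × 10⁻³ m/s²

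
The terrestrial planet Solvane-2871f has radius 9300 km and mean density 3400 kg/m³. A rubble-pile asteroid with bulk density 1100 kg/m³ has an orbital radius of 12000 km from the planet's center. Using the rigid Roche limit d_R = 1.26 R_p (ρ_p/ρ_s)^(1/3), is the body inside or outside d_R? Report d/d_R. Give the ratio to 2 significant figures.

d_R = 1.26 × (9300 km) × (3400/1100)^(1/3) = 17070 km
d/d_R = (12000) / (17070) = 0.70
Since d/d_R < 1, the body is inside the Roche limit.

inside; d/d_R ≈ 0.70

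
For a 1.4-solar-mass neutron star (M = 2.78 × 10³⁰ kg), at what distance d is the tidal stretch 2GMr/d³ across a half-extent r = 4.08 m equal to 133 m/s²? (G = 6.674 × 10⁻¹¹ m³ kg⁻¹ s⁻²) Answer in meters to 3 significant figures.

2GMr/d³ = a_tidal  ⇒  d = (2GMr / a_tidal)^(1/3)
d = (2 × 6.674×10⁻¹¹ × (2.78 × 10³⁰) × (4.08) / (133))^(1/3)
  = 2.25 × 10⁶ m

2.25 × 10⁶ m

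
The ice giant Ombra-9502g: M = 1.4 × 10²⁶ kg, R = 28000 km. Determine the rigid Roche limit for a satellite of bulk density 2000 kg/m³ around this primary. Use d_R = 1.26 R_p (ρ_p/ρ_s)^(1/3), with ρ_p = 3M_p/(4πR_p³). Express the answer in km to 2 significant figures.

32000 km

ρ_p = 3M_p/(4πR_p³) = 3 × (1.4 × 10²⁶) / (4π × (2.8 × 10⁷ m)³) = 1500 kg/m³
d_R = 1.26 × 28000 km × (1500/2000)^(1/3)
    = 32000 km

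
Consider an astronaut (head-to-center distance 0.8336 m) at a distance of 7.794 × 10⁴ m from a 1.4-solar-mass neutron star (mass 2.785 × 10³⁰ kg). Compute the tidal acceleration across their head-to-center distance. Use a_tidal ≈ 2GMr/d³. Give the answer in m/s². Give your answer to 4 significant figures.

The tidal stretch is the gradient of GM/d² times the body's extent r, hence the 1/d³ dependence.
a_tidal = 2GMr/d³
        = 2 × (6.674 × 10⁻¹¹) × (2.785 × 10³⁰) × (0.8336) / (7.794 × 10⁴)³
        = 6.545 × 10⁵ m/s²

6.545 × 10⁵ m/s²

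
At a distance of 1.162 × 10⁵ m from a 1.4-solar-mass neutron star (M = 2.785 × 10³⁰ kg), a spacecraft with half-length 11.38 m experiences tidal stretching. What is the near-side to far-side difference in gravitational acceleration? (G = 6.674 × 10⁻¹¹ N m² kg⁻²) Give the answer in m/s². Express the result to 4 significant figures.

5.393 × 10⁶ m/s²

Δg = 4GMr/d³
   = 4 × (6.674 × 10⁻¹¹) × (2.785 × 10³⁰) × (11.38) / (1.162 × 10⁵)³
   = 5.393 × 10⁶ m/s²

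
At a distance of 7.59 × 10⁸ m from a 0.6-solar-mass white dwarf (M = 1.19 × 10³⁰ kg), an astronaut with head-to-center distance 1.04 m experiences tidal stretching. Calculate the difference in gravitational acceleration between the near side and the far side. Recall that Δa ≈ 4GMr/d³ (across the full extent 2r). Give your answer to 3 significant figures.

7.56 × 10⁻⁷ m/s²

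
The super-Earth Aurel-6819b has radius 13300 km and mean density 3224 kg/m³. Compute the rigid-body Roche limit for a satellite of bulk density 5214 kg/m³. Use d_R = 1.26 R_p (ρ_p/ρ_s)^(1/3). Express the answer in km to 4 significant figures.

14280 km

d_R = 1.26 × 13300 km × (3224/5214)^(1/3)
    = 14280 km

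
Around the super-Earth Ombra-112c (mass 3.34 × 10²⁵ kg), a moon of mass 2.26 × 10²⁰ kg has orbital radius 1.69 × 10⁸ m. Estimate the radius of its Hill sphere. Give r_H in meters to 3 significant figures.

2.22 × 10⁶ m

r_H ≈ a (m/3M)^(1/3)
    = (1.69 × 10⁸) × (2.26 × 10²⁰ / (3 × 3.34 × 10²⁵))^(1/3)
    = 2.22 × 10⁶ m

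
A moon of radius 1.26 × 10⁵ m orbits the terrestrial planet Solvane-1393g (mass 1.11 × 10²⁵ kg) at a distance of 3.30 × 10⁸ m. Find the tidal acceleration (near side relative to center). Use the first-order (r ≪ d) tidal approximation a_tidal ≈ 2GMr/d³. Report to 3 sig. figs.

Since r ≪ d, expand the inverse-square field across one radius to get the leading 2GMr/d³ term.
Δa = 2GMr/d³
   = 2 × (6.674 × 10⁻¹¹) × (1.11 × 10²⁵) × (1.26 × 10⁵) / (3.30 × 10⁸)³
   = 5.19 × 10⁻⁶ m/s²

5.19 × 10⁻⁶ m/s²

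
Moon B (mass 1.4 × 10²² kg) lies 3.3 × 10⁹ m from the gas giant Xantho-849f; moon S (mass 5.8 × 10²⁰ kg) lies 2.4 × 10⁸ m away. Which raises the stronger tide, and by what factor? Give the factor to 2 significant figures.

Moon S, by a factor of ≈ 110

Tidal acceleration ∝ M/d³, so compare M/d³ for each.
Moon B: (1.4 × 10²²) / (3.3 × 10⁹)³ = 3.896 × 10⁻⁷
Moon S: (5.8 × 10²⁰) / (2.4 × 10⁸)³ = 4.196 × 10⁻⁵
Ratio (larger/smaller) = 110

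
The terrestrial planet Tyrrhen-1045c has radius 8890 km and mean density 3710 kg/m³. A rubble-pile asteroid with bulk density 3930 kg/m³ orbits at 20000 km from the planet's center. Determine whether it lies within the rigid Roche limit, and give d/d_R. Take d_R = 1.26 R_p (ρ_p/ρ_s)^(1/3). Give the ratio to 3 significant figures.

d_R = 1.26 × (8890 km) × (3710/3930)^(1/3) = 10990 km
d/d_R = (20000) / (10990) = 1.82
Since d/d_R > 1, the body is outside the Roche limit.

outside; d/d_R ≈ 1.82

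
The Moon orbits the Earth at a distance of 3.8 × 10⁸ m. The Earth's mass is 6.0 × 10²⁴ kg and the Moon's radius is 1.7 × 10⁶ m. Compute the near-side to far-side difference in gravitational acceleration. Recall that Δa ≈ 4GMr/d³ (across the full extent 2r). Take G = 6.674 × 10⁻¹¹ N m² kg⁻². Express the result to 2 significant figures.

Differencing GM/(d−r)² and GM/(d+r)² to first order in r/d gives 4GMr/d³.
Δa = 4GMr/d³
   = 4 × (6.674 × 10⁻¹¹) × (6.0 × 10²⁴) × (1.7 × 10⁶) / (3.8 × 10⁸)³
   = 5.0 × 10⁻⁵ m/s²

5.0 × 10⁻⁵ m/s²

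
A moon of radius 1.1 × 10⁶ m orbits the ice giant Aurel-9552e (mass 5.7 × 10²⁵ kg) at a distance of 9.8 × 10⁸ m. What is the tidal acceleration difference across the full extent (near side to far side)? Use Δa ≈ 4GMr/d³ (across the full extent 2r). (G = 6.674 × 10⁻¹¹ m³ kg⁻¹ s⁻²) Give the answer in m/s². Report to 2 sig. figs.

Δa = 4GMr/d³
   = 4 × (6.674 × 10⁻¹¹) × (5.7 × 10²⁵) × (1.1 × 10⁶) / (9.8 × 10⁸)³
   = 1.8 × 10⁻⁵ m/s²

1.8 × 10⁻⁵ m/s²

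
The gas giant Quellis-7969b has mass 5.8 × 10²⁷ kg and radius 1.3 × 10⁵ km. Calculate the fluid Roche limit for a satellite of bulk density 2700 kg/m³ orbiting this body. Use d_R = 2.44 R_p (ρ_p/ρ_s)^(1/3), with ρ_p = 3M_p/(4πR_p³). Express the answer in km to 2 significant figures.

2.0 × 10⁵ km

ρ_p = 3M_p/(4πR_p³) = 3 × (5.8 × 10²⁷) / (4π × (1.3 × 10⁸ m)³) = 630 kg/m³
d_R = 2.44 × 1.3 × 10⁵ km × (630/2700)^(1/3)
    = 2.0 × 10⁵ km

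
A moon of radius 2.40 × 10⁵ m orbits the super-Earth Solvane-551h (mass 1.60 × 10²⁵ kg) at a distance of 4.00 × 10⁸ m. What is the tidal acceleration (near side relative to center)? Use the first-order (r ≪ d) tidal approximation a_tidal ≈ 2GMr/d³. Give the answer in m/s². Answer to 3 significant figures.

Δg = 2GMr/d³
   = 2 × (6.674 × 10⁻¹¹) × (1.60 × 10²⁵) × (2.40 × 10⁵) / (4.00 × 10⁸)³
   = 8.01 × 10⁻⁶ m/s²

8.01 × 10⁻⁶ m/s²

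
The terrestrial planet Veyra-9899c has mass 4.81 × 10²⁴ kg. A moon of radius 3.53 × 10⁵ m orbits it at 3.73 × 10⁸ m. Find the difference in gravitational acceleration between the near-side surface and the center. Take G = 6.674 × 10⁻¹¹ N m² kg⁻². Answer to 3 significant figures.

Δa = 2GMr/d³
   = 2 × (6.674 × 10⁻¹¹) × (4.81 × 10²⁴) × (3.53 × 10⁵) / (3.73 × 10⁸)³
   = 4.37 × 10⁻⁶ m/s²

4.37 × 10⁻⁶ m/s²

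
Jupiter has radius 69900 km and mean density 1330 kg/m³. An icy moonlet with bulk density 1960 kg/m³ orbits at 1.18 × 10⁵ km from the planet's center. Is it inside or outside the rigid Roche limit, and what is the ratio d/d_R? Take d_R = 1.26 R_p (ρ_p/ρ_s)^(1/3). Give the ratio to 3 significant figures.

outside; d/d_R ≈ 1.52

d_R = 1.26 × (69900 km) × (1330/1960)^(1/3) = 77400 km
d/d_R = (1.18 × 10⁵) / (77400) = 1.52
Since d/d_R > 1, the body is outside the Roche limit.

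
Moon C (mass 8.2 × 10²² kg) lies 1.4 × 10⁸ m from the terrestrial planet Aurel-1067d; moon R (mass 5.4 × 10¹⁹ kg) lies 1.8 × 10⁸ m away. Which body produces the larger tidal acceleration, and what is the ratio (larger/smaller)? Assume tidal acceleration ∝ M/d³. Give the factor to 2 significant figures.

Compare M/d³ for the two perturbers:
Moon C: (8.2 × 10²²) / (1.4 × 10⁸)³ = 2.988 × 10⁻²
Moon R: (5.4 × 10¹⁹) / (1.8 × 10⁸)³ = 9.259 × 10⁻⁶
Ratio (larger/smaller) = 3200

Moon C, by a factor of ≈ 3200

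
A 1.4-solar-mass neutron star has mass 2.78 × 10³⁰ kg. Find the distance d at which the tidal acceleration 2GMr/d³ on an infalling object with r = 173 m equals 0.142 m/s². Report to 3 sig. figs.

7.67 × 10⁷ m

2GMr/d³ = a_tidal  ⇒  d = (2GMr / a_tidal)^(1/3)
d = (2 × 6.674×10⁻¹¹ × (2.78 × 10³⁰) × (173) / (0.142))^(1/3)
  = 7.67 × 10⁷ m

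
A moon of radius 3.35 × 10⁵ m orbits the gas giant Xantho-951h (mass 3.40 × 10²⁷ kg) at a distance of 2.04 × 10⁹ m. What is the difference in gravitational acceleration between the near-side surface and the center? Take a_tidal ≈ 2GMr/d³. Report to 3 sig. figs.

Δa = 2GMr/d³
   = 2 × (6.674 × 10⁻¹¹) × (3.40 × 10²⁷) × (3.35 × 10⁵) / (2.04 × 10⁹)³
   = 1.79 × 10⁻⁵ m/s²

1.79 × 10⁻⁵ m/s²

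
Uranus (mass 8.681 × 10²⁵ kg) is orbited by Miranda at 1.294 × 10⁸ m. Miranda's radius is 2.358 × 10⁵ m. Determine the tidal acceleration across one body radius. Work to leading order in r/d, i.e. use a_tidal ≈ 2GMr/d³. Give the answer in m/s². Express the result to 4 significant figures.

Since r ≪ d, expand the inverse-square field across one radius to get the leading 2GMr/d³ term.
Δg = 2GMr/d³
   = 2 × (6.674 × 10⁻¹¹) × (8.681 × 10²⁵) × (2.358 × 10⁵) / (1.294 × 10⁸)³
   = 1.261 × 10⁻³ m/s²

1.261 × 10⁻³ m/s²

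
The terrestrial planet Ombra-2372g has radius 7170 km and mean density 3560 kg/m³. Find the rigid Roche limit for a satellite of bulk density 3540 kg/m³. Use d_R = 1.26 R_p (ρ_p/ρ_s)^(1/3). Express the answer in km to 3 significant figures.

d_R = 1.26 × 7170 km × (3560/3540)^(1/3)
    = 9050 km

9050 km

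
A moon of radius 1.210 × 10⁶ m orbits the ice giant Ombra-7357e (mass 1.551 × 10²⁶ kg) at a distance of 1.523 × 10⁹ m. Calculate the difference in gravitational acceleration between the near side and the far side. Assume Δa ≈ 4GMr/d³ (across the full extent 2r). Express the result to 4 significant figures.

1.418 × 10⁻⁵ m/s²

Δg = 4GMr/d³
   = 4 × (6.674 × 10⁻¹¹) × (1.551 × 10²⁶) × (1.210 × 10⁶) / (1.523 × 10⁹)³
   = 1.418 × 10⁻⁵ m/s²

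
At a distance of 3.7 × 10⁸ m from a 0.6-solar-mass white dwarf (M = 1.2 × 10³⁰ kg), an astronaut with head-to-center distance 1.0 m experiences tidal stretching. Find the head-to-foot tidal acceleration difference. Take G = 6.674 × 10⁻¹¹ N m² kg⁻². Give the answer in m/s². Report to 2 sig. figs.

6.3 × 10⁻⁶ m/s²

Δa = 4GMr/d³
   = 4 × (6.674 × 10⁻¹¹) × (1.2 × 10³⁰) × (1.0) / (3.7 × 10⁸)³
   = 6.3 × 10⁻⁶ m/s²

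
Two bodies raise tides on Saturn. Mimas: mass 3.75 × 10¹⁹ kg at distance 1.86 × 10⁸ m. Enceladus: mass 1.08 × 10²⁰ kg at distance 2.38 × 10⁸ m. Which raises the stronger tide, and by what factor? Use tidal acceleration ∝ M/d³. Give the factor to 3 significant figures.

Compare M/d³ for the two perturbers:
Mimas: (3.75 × 10¹⁹) / (1.86 × 10⁸)³ = 5.828 × 10⁻⁶
Enceladus: (1.08 × 10²⁰) / (2.38 × 10⁸)³ = 8.011 × 10⁻⁶
Ratio (larger/smaller) = 1.37

Enceladus, by a factor of ≈ 1.37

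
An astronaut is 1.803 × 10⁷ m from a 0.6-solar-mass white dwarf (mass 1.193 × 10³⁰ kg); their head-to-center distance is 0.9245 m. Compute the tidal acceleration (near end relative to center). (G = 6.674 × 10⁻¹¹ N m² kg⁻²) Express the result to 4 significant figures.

Δg = 2GMr/d³
   = 2 × (6.674 × 10⁻¹¹) × (1.193 × 10³⁰) × (0.9245) / (1.803 × 10⁷)³
   = 2.512 × 10⁻² m/s²

2.512 × 10⁻² m/s²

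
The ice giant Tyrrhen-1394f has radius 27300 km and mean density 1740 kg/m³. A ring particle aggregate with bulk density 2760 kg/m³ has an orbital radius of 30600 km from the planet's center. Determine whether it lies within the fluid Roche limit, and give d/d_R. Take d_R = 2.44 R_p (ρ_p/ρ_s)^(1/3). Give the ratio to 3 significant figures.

inside; d/d_R ≈ 0.536

d_R = 2.44 × (27300 km) × (1740/2760)^(1/3) = 57120 km
d/d_R = (30600) / (57120) = 0.536
Since d/d_R < 1, the body is inside the Roche limit.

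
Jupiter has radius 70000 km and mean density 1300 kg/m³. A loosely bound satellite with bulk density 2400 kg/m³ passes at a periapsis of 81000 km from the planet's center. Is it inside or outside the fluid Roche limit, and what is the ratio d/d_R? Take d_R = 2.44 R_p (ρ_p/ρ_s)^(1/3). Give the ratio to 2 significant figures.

inside; d/d_R ≈ 0.58

d_R = 2.44 × (70000 km) × (1300/2400)^(1/3) = 1.392 × 10⁵ km
d/d_R = (81000) / (1.392 × 10⁵) = 0.58
Since d/d_R < 1, the body is inside the Roche limit.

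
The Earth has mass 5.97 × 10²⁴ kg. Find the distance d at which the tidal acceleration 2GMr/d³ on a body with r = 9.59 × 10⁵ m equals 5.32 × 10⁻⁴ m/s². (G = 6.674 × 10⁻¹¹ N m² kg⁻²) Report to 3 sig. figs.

1.13 × 10⁸ m

2GMr/d³ = a_tidal  ⇒  d = (2GMr / a_tidal)^(1/3)
d = (2 × 6.674×10⁻¹¹ × (5.97 × 10²⁴) × (9.59 × 10⁵) / (5.32 × 10⁻⁴))^(1/3)
  = 1.13 × 10⁸ m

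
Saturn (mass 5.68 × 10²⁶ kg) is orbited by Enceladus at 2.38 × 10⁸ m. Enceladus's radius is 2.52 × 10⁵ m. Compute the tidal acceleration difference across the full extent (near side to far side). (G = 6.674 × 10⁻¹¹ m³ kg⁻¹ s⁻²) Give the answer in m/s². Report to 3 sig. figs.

a_tidal = 4GMr/d³
        = 4 × (6.674 × 10⁻¹¹) × (5.68 × 10²⁶) × (2.52 × 10⁵) / (2.38 × 10⁸)³
        = 2.83 × 10⁻³ m/s²

2.83 × 10⁻³ m/s²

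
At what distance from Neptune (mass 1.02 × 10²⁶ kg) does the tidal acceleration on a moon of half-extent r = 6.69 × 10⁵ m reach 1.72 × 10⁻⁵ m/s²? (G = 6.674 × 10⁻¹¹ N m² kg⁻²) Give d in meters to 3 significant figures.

2GMr/d³ = a_tidal  ⇒  d = (2GMr / a_tidal)^(1/3)
d = (2 × 6.674×10⁻¹¹ × (1.02 × 10²⁶) × (6.69 × 10⁵) / (1.72 × 10⁻⁵))^(1/3)
  = 8.09 × 10⁸ m

8.09 × 10⁸ m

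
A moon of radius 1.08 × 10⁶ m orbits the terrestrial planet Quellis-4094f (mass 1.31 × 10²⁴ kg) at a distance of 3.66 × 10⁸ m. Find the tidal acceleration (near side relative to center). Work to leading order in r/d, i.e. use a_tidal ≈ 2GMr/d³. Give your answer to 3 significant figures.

3.85 × 10⁻⁶ m/s²

Δa = 2GMr/d³
   = 2 × (6.674 × 10⁻¹¹) × (1.31 × 10²⁴) × (1.08 × 10⁶) / (3.66 × 10⁸)³
   = 3.85 × 10⁻⁶ m/s²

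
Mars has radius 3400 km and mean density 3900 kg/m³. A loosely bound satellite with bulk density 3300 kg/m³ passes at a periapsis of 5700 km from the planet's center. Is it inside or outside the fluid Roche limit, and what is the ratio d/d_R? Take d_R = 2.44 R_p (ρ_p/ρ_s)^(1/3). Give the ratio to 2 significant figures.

d_R = 2.44 × (3400 km) × (3900/3300)^(1/3) = 8771 km
d/d_R = (5700) / (8771) = 0.65
Since d/d_R < 1, the body is inside the Roche limit.

inside; d/d_R ≈ 0.65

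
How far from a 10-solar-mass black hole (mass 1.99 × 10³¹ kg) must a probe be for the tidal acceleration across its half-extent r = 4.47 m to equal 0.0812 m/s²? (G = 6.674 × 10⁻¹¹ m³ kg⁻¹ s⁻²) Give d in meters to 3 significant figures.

2GMr/d³ = a_tidal  ⇒  d = (2GMr / a_tidal)^(1/3)
d = (2 × 6.674×10⁻¹¹ × (1.99 × 10³¹) × (4.47) / (0.0812))^(1/3)
  = 5.27 × 10⁷ m

5.27 × 10⁷ m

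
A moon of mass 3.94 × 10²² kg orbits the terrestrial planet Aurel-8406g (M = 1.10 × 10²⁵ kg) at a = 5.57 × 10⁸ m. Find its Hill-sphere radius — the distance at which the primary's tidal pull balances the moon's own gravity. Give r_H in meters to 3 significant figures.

r_H ≈ a (m/3M)^(1/3)
    = (5.57 × 10⁸) × (3.94 × 10²² / (3 × 1.10 × 10²⁵))^(1/3)
    = 5.91 × 10⁷ m

5.91 × 10⁷ m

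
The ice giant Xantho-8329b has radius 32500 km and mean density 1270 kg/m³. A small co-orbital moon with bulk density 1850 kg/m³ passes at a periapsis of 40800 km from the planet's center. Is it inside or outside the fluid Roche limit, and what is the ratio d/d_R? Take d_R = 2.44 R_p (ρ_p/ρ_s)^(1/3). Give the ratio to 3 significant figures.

inside; d/d_R ≈ 0.583

d_R = 2.44 × (32500 km) × (1270/1850)^(1/3) = 69950 km
d/d_R = (40800) / (69950) = 0.583
Since d/d_R < 1, the body is inside the Roche limit.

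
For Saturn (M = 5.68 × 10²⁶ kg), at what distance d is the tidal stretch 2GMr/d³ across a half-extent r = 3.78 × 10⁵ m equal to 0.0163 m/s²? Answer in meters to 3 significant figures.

2GMr/d³ = a_tidal  ⇒  d = (2GMr / a_tidal)^(1/3)
d = (2 × 6.674×10⁻¹¹ × (5.68 × 10²⁶) × (3.78 × 10⁵) / (0.0163))^(1/3)
  = 1.21 × 10⁸ m

1.21 × 10⁸ m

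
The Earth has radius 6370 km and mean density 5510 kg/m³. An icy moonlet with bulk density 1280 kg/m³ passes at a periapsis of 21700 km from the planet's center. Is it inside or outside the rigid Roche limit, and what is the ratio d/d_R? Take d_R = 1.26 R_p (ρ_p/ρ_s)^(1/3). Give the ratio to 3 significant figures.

outside; d/d_R ≈ 1.66

d_R = 1.26 × (6370 km) × (5510/1280)^(1/3) = 13060 km
d/d_R = (21700) / (13060) = 1.66
Since d/d_R > 1, the body is outside the Roche limit.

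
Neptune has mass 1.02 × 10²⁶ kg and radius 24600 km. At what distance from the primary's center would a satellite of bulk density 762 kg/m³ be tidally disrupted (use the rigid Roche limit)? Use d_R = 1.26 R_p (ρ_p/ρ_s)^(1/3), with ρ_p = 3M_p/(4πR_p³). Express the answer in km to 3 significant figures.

40000 km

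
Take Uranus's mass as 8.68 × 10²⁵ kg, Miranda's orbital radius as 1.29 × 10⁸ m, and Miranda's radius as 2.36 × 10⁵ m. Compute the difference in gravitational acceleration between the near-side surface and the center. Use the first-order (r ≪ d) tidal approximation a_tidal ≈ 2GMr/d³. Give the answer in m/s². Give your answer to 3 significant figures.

1.27 × 10⁻³ m/s²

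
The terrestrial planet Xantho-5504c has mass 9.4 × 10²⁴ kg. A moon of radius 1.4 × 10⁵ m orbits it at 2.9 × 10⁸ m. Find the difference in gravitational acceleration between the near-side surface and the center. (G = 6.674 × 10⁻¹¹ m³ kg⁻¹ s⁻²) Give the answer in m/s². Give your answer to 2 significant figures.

7.2 × 10⁻⁶ m/s²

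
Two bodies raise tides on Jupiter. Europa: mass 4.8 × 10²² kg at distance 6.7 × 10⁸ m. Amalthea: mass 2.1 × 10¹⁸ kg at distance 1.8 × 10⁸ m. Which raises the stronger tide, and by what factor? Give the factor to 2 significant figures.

Europa, by a factor of ≈ 440

The tide-raising term goes as M/d³ (the gradient of a 1/d² field).
Europa: (4.8 × 10²²) / (6.7 × 10⁸)³ = 1.596 × 10⁻⁴
Amalthea: (2.1 × 10¹⁸) / (1.8 × 10⁸)³ = 3.601 × 10⁻⁷
Ratio (larger/smaller) = 440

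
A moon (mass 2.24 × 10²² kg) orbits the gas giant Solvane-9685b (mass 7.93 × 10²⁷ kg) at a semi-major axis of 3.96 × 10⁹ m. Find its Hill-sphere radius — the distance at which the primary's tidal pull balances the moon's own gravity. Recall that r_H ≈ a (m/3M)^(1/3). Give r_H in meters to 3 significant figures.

r_H ≈ a (m/3M)^(1/3)
    = (3.96 × 10⁹) × (2.24 × 10²² / (3 × 7.93 × 10²⁷))^(1/3)
    = 3.88 × 10⁷ m

3.88 × 10⁷ m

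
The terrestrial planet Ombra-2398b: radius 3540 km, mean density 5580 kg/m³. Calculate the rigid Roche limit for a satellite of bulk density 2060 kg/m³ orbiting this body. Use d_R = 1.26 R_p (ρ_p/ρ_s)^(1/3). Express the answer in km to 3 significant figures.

d_R = 1.26 × 3540 km × (5580/2060)^(1/3)
    = 6220 km

6220 km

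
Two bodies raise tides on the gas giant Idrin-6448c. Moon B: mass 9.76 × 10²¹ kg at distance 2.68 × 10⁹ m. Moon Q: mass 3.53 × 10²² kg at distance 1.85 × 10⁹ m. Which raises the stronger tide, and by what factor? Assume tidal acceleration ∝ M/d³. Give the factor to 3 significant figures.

Tidal stretch scales as M/d³; compute that for each body.
Moon B: (9.76 × 10²¹) / (2.68 × 10⁹)³ = 5.070 × 10⁻⁷
Moon Q: (3.53 × 10²²) / (1.85 × 10⁹)³ = 5.575 × 10⁻⁶
Ratio (larger/smaller) = 11.0

Moon Q, by a factor of ≈ 11.0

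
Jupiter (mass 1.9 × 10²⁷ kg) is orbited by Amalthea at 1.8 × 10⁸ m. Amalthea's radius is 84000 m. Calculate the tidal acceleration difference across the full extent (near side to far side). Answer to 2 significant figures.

7.3 × 10⁻³ m/s²

a_tidal = 4GMr/d³
        = 4 × (6.674 × 10⁻¹¹) × (1.9 × 10²⁷) × (84000) / (1.8 × 10⁸)³
        = 7.3 × 10⁻³ m/s²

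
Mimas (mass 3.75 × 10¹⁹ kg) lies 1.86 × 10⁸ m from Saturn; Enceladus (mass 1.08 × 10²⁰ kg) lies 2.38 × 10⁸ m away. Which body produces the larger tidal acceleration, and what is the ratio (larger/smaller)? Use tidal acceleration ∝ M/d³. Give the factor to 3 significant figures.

Tidal stretch scales as M/d³; compute that for each body.
Mimas: (3.75 × 10¹⁹) / (1.86 × 10⁸)³ = 5.828 × 10⁻⁶
Enceladus: (1.08 × 10²⁰) / (2.38 × 10⁸)³ = 8.011 × 10⁻⁶
Ratio (larger/smaller) = 1.37

Enceladus, by a factor of ≈ 1.37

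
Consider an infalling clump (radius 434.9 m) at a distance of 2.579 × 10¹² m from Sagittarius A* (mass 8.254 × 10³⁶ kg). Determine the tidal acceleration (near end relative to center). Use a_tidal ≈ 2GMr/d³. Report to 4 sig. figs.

2.793 × 10⁻⁸ m/s²

a_tidal = 2GMr/d³
        = 2 × (6.674 × 10⁻¹¹) × (8.254 × 10³⁶) × (434.9) / (2.579 × 10¹²)³
        = 2.793 × 10⁻⁸ m/s²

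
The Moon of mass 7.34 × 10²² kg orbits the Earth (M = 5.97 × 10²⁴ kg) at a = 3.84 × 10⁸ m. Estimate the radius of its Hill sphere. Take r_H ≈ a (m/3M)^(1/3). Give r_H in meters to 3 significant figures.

r_H ≈ a (m/3M)^(1/3)
    = (3.84 × 10⁸) × (7.34 × 10²² / (3 × 5.97 × 10²⁴))^(1/3)
    = 6.15 × 10⁷ m

6.15 × 10⁷ m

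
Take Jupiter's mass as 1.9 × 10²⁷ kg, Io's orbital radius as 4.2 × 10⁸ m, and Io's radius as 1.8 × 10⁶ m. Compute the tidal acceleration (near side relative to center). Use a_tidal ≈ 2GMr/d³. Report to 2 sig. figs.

6.2 × 10⁻³ m/s²

Δg = 2GMr/d³
   = 2 × (6.674 × 10⁻¹¹) × (1.9 × 10²⁷) × (1.8 × 10⁶) / (4.2 × 10⁸)³
   = 6.2 × 10⁻³ m/s²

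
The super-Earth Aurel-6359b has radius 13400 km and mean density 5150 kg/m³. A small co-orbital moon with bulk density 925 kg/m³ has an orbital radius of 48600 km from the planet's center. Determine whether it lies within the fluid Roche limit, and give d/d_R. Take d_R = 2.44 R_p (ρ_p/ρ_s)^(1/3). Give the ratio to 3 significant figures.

d_R = 2.44 × (13400 km) × (5150/925)^(1/3) = 57950 km
d/d_R = (48600) / (57950) = 0.839
Since d/d_R < 1, the body is inside the Roche limit.

inside; d/d_R ≈ 0.839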